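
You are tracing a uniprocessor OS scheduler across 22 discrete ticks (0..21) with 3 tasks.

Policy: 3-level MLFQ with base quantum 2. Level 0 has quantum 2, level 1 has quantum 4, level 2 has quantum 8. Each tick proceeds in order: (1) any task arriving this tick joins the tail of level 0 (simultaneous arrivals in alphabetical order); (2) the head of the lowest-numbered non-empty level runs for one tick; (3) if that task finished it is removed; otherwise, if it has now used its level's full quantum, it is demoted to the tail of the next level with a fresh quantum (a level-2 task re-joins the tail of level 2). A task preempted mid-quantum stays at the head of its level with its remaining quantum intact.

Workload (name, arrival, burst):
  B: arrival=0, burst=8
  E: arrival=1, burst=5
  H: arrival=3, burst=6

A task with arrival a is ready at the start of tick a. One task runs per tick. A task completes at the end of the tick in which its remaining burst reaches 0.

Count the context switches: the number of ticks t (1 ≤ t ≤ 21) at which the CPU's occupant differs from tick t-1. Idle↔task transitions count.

t=0: L0/L1/L2 = B/-/- → run B
t=1: L0/L1/L2 = BE/-/- → run B
t=2: L0/L1/L2 = E/B/- → run E
t=3: L0/L1/L2 = EH/B/- → run E
t=4: L0/L1/L2 = H/BE/- → run H
t=5: L0/L1/L2 = H/BE/- → run H
t=6: L0/L1/L2 = -/BEH/- → run B
t=7: L0/L1/L2 = -/BEH/- → run B
t=8: L0/L1/L2 = -/BEH/- → run B
t=9: L0/L1/L2 = -/BEH/- → run B
t=10: L0/L1/L2 = -/EH/B → run E
t=11: L0/L1/L2 = -/EH/B → run E
t=12: L0/L1/L2 = -/EH/B → run E
t=13: L0/L1/L2 = -/H/B → run H
t=14: L0/L1/L2 = -/H/B → run H
t=15: L0/L1/L2 = -/H/B → run H
t=16: L0/L1/L2 = -/H/B → run H
t=17: L0/L1/L2 = -/-/B → run B
t=18: L0/L1/L2 = -/-/B → run B
t=19: (idle)
t=20: (idle)
t=21: (idle)

context switches = 7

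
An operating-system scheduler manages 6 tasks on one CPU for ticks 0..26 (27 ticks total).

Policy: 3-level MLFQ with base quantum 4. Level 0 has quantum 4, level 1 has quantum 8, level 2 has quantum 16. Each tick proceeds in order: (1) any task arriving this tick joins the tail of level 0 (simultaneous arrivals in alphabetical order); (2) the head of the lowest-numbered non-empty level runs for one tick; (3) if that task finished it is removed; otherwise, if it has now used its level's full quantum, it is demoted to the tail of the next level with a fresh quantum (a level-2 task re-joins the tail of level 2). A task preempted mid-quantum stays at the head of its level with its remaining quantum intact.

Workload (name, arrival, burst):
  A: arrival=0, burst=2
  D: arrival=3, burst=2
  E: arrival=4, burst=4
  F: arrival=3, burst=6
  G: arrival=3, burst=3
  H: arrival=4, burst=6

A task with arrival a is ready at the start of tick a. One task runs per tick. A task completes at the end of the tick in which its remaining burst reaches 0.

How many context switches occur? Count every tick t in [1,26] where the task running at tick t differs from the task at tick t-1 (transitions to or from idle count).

context switches = 9

t=0: L0/L1/L2 = A/-/- → run A
t=1: L0/L1/L2 = A/-/- → run A
t=2: (idle)
t=3: L0/L1/L2 = DFG/-/- → run D
t=4: L0/L1/L2 = DFGEH/-/- → run D
t=5: L0/L1/L2 = FGEH/-/- → run F
t=6: L0/L1/L2 = FGEH/-/- → run F
t=7: L0/L1/L2 = FGEH/-/- → run F
t=8: L0/L1/L2 = FGEH/-/- → run F
t=9: L0/L1/L2 = GEH/F/- → run G
t=10: L0/L1/L2 = GEH/F/- → run G
t=11: L0/L1/L2 = GEH/F/- → run G
t=12: L0/L1/L2 = EH/F/- → run E
t=13: L0/L1/L2 = EH/F/- → run E
t=14: L0/L1/L2 = EH/F/- → run E
t=15: L0/L1/L2 = EH/F/- → run E
t=16: L0/L1/L2 = H/F/- → run H
t=17: L0/L1/L2 = H/F/- → run H
t=18: L0/L1/L2 = H/F/- → run H
t=19: L0/L1/L2 = H/F/- → run H
t=20: L0/L1/L2 = -/FH/- → run F
t=21: L0/L1/L2 = -/FH/- → run F
t=22: L0/L1/L2 = -/H/- → run H
t=23: L0/L1/L2 = -/H/- → run H
t=24: (idle)
t=25: (idle)
t=26: (idle)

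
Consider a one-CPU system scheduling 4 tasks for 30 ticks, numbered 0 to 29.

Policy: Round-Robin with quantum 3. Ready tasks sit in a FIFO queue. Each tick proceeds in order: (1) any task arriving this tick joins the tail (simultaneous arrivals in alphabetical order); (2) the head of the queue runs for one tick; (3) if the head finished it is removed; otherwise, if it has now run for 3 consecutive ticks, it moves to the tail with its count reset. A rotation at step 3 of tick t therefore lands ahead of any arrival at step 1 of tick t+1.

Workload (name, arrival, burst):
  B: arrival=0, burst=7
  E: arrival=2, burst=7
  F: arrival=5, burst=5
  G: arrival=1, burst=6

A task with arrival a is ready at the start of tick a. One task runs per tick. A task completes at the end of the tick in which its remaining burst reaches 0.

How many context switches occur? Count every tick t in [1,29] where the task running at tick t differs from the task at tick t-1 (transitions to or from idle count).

t=0: queue=[B] q_used=0 → run B
t=1: queue=[B,G] q_used=1 → run B
t=2: queue=[B,G,E] q_used=2 → run B
t=3: queue=[G,E,B] q_used=0 → run G
t=4: queue=[G,E,B] q_used=1 → run G
t=5: queue=[G,E,B,F] q_used=2 → run G
t=6: queue=[E,B,F,G] q_used=0 → run E
t=7: queue=[E,B,F,G] q_used=1 → run E
t=8: queue=[E,B,F,G] q_used=2 → run E
t=9: queue=[B,F,G,E] q_used=0 → run B
t=10: queue=[B,F,G,E] q_used=1 → run B
t=11: queue=[B,F,G,E] q_used=2 → run B
t=12: queue=[F,G,E,B] q_used=0 → run F
t=13: queue=[F,G,E,B] q_used=1 → run F
t=14: queue=[F,G,E,B] q_used=2 → run F
t=15: queue=[G,E,B,F] q_used=0 → run G
t=16: queue=[G,E,B,F] q_used=1 → run G
t=17: queue=[G,E,B,F] q_used=2 → run G
t=18: queue=[E,B,F] q_used=0 → run E
t=19: queue=[E,B,F] q_used=1 → run E
t=20: queue=[E,B,F] q_used=2 → run E
t=21: queue=[B,F,E] q_used=0 → run B
t=22: queue=[F,E] q_used=0 → run F
t=23: queue=[F,E] q_used=1 → run F
t=24: queue=[E] q_used=0 → run E
t=25: (idle)
t=26: (idle)
t=27: (idle)
t=28: (idle)
t=29: (idle)

context switches = 10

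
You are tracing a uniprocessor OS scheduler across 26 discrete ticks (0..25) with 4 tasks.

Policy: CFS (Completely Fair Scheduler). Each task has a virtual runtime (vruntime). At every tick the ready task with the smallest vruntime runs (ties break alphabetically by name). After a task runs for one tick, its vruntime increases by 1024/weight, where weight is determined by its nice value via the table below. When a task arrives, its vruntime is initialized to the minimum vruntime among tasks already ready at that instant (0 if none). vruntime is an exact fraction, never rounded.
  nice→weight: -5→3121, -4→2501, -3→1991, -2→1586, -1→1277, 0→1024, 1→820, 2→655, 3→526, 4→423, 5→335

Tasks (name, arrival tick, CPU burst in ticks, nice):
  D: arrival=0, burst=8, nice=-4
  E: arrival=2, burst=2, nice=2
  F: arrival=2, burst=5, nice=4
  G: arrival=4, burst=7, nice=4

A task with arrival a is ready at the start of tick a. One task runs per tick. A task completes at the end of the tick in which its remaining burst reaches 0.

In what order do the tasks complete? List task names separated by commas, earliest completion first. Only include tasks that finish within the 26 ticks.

completion order = E, D, F, G

t=0: vr[D=0] → run D
t=1: vr[D=1024/2501] → run D
t=2: vr[D=2048/2501 E=2048/2501 F=2048/2501] → run D
t=3: vr[D=3072/2501 E=2048/2501 F=2048/2501] → run E
t=4: vr[D=3072/2501 E=3902464/1638155 F=2048/2501 G=2048/2501] → run F
t=5: vr[D=3072/2501 E=3902464/1638155 F=3427328/1057923 G=2048/2501] → run G
t=6: vr[D=3072/2501 E=3902464/1638155 F=3427328/1057923 G=3427328/1057923] → run D
t=7: vr[D=4096/2501 E=3902464/1638155 F=3427328/1057923 G=3427328/1057923] → run D
t=8: vr[D=5120/2501 E=3902464/1638155 F=3427328/1057923 G=3427328/1057923] → run D
t=9: vr[D=6144/2501 E=3902464/1638155 F=3427328/1057923 G=3427328/1057923] → run E
t=10: vr[D=6144/2501 F=3427328/1057923 G=3427328/1057923] → run D
t=11: vr[D=7168/2501 F=3427328/1057923 G=3427328/1057923] → run D
t=12: vr[F=3427328/1057923 G=3427328/1057923] → run F
t=13: vr[F=5988352/1057923 G=3427328/1057923] → run G
t=14: vr[F=5988352/1057923 G=5988352/1057923] → run F
t=15: vr[F=2849792/352641 G=5988352/1057923] → run G
t=16: vr[F=2849792/352641 G=2849792/352641] → run F
t=17: vr[F=11110400/1057923 G=2849792/352641] → run G
t=18: vr[F=11110400/1057923 G=11110400/1057923] → run F
t=19: vr[G=11110400/1057923] → run G
t=20: vr[G=13671424/1057923] → run G
t=21: vr[G=5410816/352641] → run G
t=22: (idle)
t=23: (idle)
t=24: (idle)
t=25: (idle)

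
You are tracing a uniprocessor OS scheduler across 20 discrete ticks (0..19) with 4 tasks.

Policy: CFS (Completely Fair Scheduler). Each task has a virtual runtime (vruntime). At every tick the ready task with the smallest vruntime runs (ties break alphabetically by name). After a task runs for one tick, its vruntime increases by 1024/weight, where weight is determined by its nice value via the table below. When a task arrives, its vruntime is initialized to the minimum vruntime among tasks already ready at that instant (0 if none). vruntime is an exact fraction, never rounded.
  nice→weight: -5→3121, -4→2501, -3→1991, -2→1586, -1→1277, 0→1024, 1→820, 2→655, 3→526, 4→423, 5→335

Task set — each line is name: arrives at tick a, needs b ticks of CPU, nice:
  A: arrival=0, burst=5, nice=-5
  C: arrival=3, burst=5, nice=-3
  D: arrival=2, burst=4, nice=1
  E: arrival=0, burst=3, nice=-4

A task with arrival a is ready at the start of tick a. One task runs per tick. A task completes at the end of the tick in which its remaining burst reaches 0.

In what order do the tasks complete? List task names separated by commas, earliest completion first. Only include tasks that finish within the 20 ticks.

completion order = E, A, C, D

t=0: vr[A=0 E=0] → run A
t=1: vr[A=1024/3121 E=0] → run E
t=2: vr[A=1024/3121 D=1024/3121 E=1024/2501] → run A
t=3: vr[A=2048/3121 C=1024/3121 D=1024/3121 E=1024/2501] → run C
t=4: vr[A=2048/3121 C=5234688/6213911 D=1024/3121 E=1024/2501] → run D
t=5: vr[A=2048/3121 C=5234688/6213911 D=1008896/639805 E=1024/2501] → run E
t=6: vr[A=2048/3121 C=5234688/6213911 D=1008896/639805 E=2048/2501] → run A
t=7: vr[A=3072/3121 C=5234688/6213911 D=1008896/639805 E=2048/2501] → run E
t=8: vr[A=3072/3121 C=5234688/6213911 D=1008896/639805] → run C
t=9: vr[A=3072/3121 C=8430592/6213911 D=1008896/639805] → run A
t=10: vr[A=4096/3121 C=8430592/6213911 D=1008896/639805] → run A
t=11: vr[C=8430592/6213911 D=1008896/639805] → run C
t=12: vr[C=11626496/6213911 D=1008896/639805] → run D
t=13: vr[C=11626496/6213911 D=1807872/639805] → run C
t=14: vr[C=14822400/6213911 D=1807872/639805] → run C
t=15: vr[D=1807872/639805] → run D
t=16: vr[D=2606848/639805] → run D
t=17: (idle)
t=18: (idle)
t=19: (idle)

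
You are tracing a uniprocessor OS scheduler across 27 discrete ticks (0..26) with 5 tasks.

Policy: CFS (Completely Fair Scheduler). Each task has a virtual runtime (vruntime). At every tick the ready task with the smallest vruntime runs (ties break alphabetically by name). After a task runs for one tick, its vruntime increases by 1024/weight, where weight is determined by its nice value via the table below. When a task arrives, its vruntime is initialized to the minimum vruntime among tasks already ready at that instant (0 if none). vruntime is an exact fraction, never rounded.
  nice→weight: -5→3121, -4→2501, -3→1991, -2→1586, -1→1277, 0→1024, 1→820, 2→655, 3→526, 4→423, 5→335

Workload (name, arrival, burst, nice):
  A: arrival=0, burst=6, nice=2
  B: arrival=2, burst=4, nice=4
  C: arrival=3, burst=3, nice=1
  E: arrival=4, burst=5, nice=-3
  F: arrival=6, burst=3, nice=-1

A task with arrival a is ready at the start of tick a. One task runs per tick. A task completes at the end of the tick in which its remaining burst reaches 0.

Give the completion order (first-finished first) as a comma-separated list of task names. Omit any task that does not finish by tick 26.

completion order = E, F, C, A, B

t=0: vr[A=0] → run A
t=1: vr[A=1024/655] → run A
t=2: vr[A=2048/655 B=2048/655] → run A
t=3: vr[A=3072/655 B=2048/655 C=2048/655] → run B
t=4: vr[A=3072/655 B=1537024/277065 C=2048/655 E=2048/655] → run C
t=5: vr[A=3072/655 B=1537024/277065 C=117504/26855 E=2048/655] → run E
t=6: vr[A=3072/655 B=1537024/277065 C=117504/26855 E=4748288/1304105 F=4748288/1304105] → run E
t=7: vr[A=3072/655 B=1537024/277065 C=117504/26855 E=5419008/1304105 F=4748288/1304105] → run F
t=8: vr[A=3072/655 B=1537024/277065 C=117504/26855 E=5419008/1304105 F=7398967296/1665342085] → run E
t=9: vr[A=3072/655 B=1537024/277065 C=117504/26855 E=6089728/1304105 F=7398967296/1665342085] → run C
t=10: vr[A=3072/655 B=1537024/277065 C=30208/5371 E=6089728/1304105 F=7398967296/1665342085] → run F
t=11: vr[A=3072/655 B=1537024/277065 C=30208/5371 E=6089728/1304105 F=8734370816/1665342085] → run E
t=12: vr[A=3072/655 B=1537024/277065 C=30208/5371 E=6760448/1304105 F=8734370816/1665342085] → run A
t=13: vr[A=4096/655 B=1537024/277065 C=30208/5371 E=6760448/1304105 F=8734370816/1665342085] → run E
t=14: vr[A=4096/655 B=1537024/277065 C=30208/5371 F=8734370816/1665342085] → run F
t=15: vr[A=4096/655 B=1537024/277065 C=30208/5371] → run B
t=16: vr[A=4096/655 B=2207744/277065 C=30208/5371] → run C
t=17: vr[A=4096/655 B=2207744/277065] → run A
t=18: vr[A=1024/131 B=2207744/277065] → run A
t=19: vr[B=2207744/277065] → run B
t=20: vr[B=959488/92355] → run B
t=21: (idle)
t=22: (idle)
t=23: (idle)
t=24: (idle)
t=25: (idle)
t=26: (idle)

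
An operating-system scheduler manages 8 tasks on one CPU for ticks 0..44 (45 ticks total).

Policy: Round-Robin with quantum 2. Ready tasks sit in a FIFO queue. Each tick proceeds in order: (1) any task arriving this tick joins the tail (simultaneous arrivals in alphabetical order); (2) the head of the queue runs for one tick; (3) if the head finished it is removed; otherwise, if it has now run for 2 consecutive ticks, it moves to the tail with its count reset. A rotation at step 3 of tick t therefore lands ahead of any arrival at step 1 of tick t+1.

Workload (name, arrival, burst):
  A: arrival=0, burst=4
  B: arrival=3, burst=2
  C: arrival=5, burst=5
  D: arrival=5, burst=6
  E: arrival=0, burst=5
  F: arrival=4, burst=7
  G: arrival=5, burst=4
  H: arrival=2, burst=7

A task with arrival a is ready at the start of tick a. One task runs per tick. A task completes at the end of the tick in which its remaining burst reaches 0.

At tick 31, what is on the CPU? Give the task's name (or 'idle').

running at tick 31 = H

t=0: queue=[A,E] q_used=0 → run A
t=1: queue=[A,E] q_used=1 → run A
t=2: queue=[E,A,H] q_used=0 → run E
t=3: queue=[E,A,H,B] q_used=1 → run E
t=4: queue=[A,H,B,E,F] q_used=0 → run A
t=5: queue=[A,H,B,E,F,C,D,G] q_used=1 → run A
t=6: queue=[H,B,E,F,C,D,G] q_used=0 → run H
t=7: queue=[H,B,E,F,C,D,G] q_used=1 → run H
t=8: queue=[B,E,F,C,D,G,H] q_used=0 → run B
t=9: queue=[B,E,F,C,D,G,H] q_used=1 → run B
t=10: queue=[E,F,C,D,G,H] q_used=0 → run E
t=11: queue=[E,F,C,D,G,H] q_used=1 → run E
t=12: queue=[F,C,D,G,H,E] q_used=0 → run F
t=13: queue=[F,C,D,G,H,E] q_used=1 → run F
t=14: queue=[C,D,G,H,E,F] q_used=0 → run C
t=15: queue=[C,D,G,H,E,F] q_used=1 → run C
t=16: queue=[D,G,H,E,F,C] q_used=0 → run D
t=17: queue=[D,G,H,E,F,C] q_used=1 → run D
t=18: queue=[G,H,E,F,C,D] q_used=0 → run G
t=19: queue=[G,H,E,F,C,D] q_used=1 → run G
t=20: queue=[H,E,F,C,D,G] q_used=0 → run H
t=21: queue=[H,E,F,C,D,G] q_used=1 → run H
t=22: queue=[E,F,C,D,G,H] q_used=0 → run E
t=23: queue=[F,C,D,G,H] q_used=0 → run F
t=24: queue=[F,C,D,G,H] q_used=1 → run F
t=25: queue=[C,D,G,H,F] q_used=0 → run C
t=26: queue=[C,D,G,H,F] q_used=1 → run C
t=27: queue=[D,G,H,F,C] q_used=0 → run D
t=28: queue=[D,G,H,F,C] q_used=1 → run D
t=29: queue=[G,H,F,C,D] q_used=0 → run G
t=30: queue=[G,H,F,C,D] q_used=1 → run G
t=31: queue=[H,F,C,D] q_used=0 → run H
t=32: queue=[H,F,C,D] q_used=1 → run H
t=33: queue=[F,C,D,H] q_used=0 → run F
t=34: queue=[F,C,D,H] q_used=1 → run F
t=35: queue=[C,D,H,F] q_used=0 → run C
t=36: queue=[D,H,F] q_used=0 → run D
t=37: queue=[D,H,F] q_used=1 → run D
t=38: queue=[H,F] q_used=0 → run H
t=39: queue=[F] q_used=0 → run F
t=40: (idle)
t=41: (idle)
t=42: (idle)
t=43: (idle)
t=44: (idle)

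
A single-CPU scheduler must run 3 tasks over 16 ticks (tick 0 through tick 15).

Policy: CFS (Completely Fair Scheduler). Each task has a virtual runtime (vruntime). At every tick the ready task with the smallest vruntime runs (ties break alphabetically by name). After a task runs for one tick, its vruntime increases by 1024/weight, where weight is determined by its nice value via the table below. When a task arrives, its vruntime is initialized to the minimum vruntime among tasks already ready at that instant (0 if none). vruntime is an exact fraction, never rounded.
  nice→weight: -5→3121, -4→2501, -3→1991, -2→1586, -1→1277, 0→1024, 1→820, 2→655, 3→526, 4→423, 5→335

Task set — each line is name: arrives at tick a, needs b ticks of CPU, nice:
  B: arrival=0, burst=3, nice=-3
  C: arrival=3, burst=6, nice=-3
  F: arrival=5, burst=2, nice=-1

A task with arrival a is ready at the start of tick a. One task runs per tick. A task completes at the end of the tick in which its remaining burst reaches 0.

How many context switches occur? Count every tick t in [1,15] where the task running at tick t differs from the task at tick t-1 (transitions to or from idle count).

t=0: vr[B=0] → run B
t=1: vr[B=1024/1991] → run B
t=2: vr[B=2048/1991] → run B
t=3: vr[C=0] → run C
t=4: vr[C=1024/1991] → run C
t=5: vr[C=2048/1991 F=2048/1991] → run C
t=6: vr[C=3072/1991 F=2048/1991] → run F
t=7: vr[C=3072/1991 F=4654080/2542507] → run C
t=8: vr[C=4096/1991 F=4654080/2542507] → run F
t=9: vr[C=4096/1991] → run C
t=10: vr[C=5120/1991] → run C
t=11: (idle)
t=12: (idle)
t=13: (idle)
t=14: (idle)
t=15: (idle)

context switches = 6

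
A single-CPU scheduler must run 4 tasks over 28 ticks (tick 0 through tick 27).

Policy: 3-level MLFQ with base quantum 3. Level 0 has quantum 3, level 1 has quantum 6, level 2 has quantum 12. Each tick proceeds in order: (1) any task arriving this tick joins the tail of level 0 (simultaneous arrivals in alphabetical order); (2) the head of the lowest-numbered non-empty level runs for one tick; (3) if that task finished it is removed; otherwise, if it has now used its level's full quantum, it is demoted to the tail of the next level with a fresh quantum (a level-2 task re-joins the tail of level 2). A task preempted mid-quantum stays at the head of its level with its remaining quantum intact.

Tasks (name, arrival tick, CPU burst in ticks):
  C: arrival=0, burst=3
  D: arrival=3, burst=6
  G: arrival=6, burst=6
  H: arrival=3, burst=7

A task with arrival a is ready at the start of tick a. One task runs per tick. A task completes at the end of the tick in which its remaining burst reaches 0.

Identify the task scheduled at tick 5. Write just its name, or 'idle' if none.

running at tick 5 = D

t=0: L0/L1/L2 = C/-/- → run C
t=1: L0/L1/L2 = C/-/- → run C
t=2: L0/L1/L2 = C/-/- → run C
t=3: L0/L1/L2 = DH/-/- → run D
t=4: L0/L1/L2 = DH/-/- → run D
t=5: L0/L1/L2 = DH/-/- → run D
t=6: L0/L1/L2 = HG/D/- → run H
t=7: L0/L1/L2 = HG/D/- → run H
t=8: L0/L1/L2 = HG/D/- → run H
t=9: L0/L1/L2 = G/DH/- → run G
t=10: L0/L1/L2 = G/DH/- → run G
t=11: L0/L1/L2 = G/DH/- → run G
t=12: L0/L1/L2 = -/DHG/- → run D
t=13: L0/L1/L2 = -/DHG/- → run D
t=14: L0/L1/L2 = -/DHG/- → run D
t=15: L0/L1/L2 = -/HG/- → run H
t=16: L0/L1/L2 = -/HG/- → run H
t=17: L0/L1/L2 = -/HG/- → run H
t=18: L0/L1/L2 = -/HG/- → run H
t=19: L0/L1/L2 = -/G/- → run G
t=20: L0/L1/L2 = -/G/- → run G
t=21: L0/L1/L2 = -/G/- → run G
t=22: (idle)
t=23: (idle)
t=24: (idle)
t=25: (idle)
t=26: (idle)
t=27: (idle)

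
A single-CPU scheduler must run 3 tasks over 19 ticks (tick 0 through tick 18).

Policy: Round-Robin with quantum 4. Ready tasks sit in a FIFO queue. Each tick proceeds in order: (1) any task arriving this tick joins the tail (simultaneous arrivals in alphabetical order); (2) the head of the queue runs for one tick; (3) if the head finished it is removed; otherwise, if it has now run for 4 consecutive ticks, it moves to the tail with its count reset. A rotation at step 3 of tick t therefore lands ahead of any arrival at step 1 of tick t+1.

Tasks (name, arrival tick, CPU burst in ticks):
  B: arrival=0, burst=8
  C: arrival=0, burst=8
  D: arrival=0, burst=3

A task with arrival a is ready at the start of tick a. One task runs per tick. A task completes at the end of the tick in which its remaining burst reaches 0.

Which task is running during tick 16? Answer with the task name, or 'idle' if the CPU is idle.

t=0: queue=[B,C,D] q_used=0 → run B
t=1: queue=[B,C,D] q_used=1 → run B
t=2: queue=[B,C,D] q_used=2 → run B
t=3: queue=[B,C,D] q_used=3 → run B
t=4: queue=[C,D,B] q_used=0 → run C
t=5: queue=[C,D,B] q_used=1 → run C
t=6: queue=[C,D,B] q_used=2 → run C
t=7: queue=[C,D,B] q_used=3 → run C
t=8: queue=[D,B,C] q_used=0 → run D
t=9: queue=[D,B,C] q_used=1 → run D
t=10: queue=[D,B,C] q_used=2 → run D
t=11: queue=[B,C] q_used=0 → run B
t=12: queue=[B,C] q_used=1 → run B
t=13: queue=[B,C] q_used=2 → run B
t=14: queue=[B,C] q_used=3 → run B
t=15: queue=[C] q_used=0 → run C
t=16: queue=[C] q_used=1 → run C
t=17: queue=[C] q_used=2 → run C
t=18: queue=[C] q_used=3 → run C

running at tick 16 = C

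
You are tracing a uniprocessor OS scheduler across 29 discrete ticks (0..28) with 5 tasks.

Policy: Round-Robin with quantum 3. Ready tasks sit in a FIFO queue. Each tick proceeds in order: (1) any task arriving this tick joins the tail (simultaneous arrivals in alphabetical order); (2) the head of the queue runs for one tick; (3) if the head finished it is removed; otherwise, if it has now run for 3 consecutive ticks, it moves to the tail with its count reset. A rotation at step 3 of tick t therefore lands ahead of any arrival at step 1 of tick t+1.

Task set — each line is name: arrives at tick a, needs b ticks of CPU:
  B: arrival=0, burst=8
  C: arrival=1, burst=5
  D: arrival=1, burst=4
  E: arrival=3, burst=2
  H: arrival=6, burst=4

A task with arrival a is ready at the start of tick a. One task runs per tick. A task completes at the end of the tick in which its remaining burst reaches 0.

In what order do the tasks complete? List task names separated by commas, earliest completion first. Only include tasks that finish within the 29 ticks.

completion order = E, C, D, B, H

t=0: queue=[B] q_used=0 → run B
t=1: queue=[B,C,D] q_used=1 → run B
t=2: queue=[B,C,D] q_used=2 → run B
t=3: queue=[C,D,B,E] q_used=0 → run C
t=4: queue=[C,D,B,E] q_used=1 → run C
t=5: queue=[C,D,B,E] q_used=2 → run C
t=6: queue=[D,B,E,C,H] q_used=0 → run D
t=7: queue=[D,B,E,C,H] q_used=1 → run D
t=8: queue=[D,B,E,C,H] q_used=2 → run D
t=9: queue=[B,E,C,H,D] q_used=0 → run B
t=10: queue=[B,E,C,H,D] q_used=1 → run B
t=11: queue=[B,E,C,H,D] q_used=2 → run B
t=12: queue=[E,C,H,D,B] q_used=0 → run E
t=13: queue=[E,C,H,D,B] q_used=1 → run E
t=14: queue=[C,H,D,B] q_used=0 → run C
t=15: queue=[C,H,D,B] q_used=1 → run C
t=16: queue=[H,D,B] q_used=0 → run H
t=17: queue=[H,D,B] q_used=1 → run H
t=18: queue=[H,D,B] q_used=2 → run H
t=19: queue=[D,B,H] q_used=0 → run D
t=20: queue=[B,H] q_used=0 → run B
t=21: queue=[B,H] q_used=1 → run B
t=22: queue=[H] q_used=0 → run H
t=23: (idle)
t=24: (idle)
t=25: (idle)
t=26: (idle)
t=27: (idle)
t=28: (idle)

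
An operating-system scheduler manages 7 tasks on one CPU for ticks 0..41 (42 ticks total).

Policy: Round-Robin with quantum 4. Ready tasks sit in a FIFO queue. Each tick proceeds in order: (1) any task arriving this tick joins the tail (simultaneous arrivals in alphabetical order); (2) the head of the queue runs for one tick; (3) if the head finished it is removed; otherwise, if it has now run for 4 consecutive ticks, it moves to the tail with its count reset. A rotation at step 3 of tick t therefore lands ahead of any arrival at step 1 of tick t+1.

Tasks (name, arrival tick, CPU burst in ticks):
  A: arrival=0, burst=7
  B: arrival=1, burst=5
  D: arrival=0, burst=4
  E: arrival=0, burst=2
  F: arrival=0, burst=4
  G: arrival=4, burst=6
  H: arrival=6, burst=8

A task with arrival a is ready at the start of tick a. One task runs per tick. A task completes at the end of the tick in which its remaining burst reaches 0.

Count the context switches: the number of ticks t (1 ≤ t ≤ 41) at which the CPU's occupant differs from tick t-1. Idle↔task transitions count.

t=0: queue=[A,D,E,F] q_used=0 → run A
t=1: queue=[A,D,E,F,B] q_used=1 → run A
t=2: queue=[A,D,E,F,B] q_used=2 → run A
t=3: queue=[A,D,E,F,B] q_used=3 → run A
t=4: queue=[D,E,F,B,A,G] q_used=0 → run D
t=5: queue=[D,E,F,B,A,G] q_used=1 → run D
t=6: queue=[D,E,F,B,A,G,H] q_used=2 → run D
t=7: queue=[D,E,F,B,A,G,H] q_used=3 → run D
t=8: queue=[E,F,B,A,G,H] q_used=0 → run E
t=9: queue=[E,F,B,A,G,H] q_used=1 → run E
t=10: queue=[F,B,A,G,H] q_used=0 → run F
t=11: queue=[F,B,A,G,H] q_used=1 → run F
t=12: queue=[F,B,A,G,H] q_used=2 → run F
t=13: queue=[F,B,A,G,H] q_used=3 → run F
t=14: queue=[B,A,G,H] q_used=0 → run B
t=15: queue=[B,A,G,H] q_used=1 → run B
t=16: queue=[B,A,G,H] q_used=2 → run B
t=17: queue=[B,A,G,H] q_used=3 → run B
t=18: queue=[A,G,H,B] q_used=0 → run A
t=19: queue=[A,G,H,B] q_used=1 → run A
t=20: queue=[A,G,H,B] q_used=2 → run A
t=21: queue=[G,H,B] q_used=0 → run G
t=22: queue=[G,H,B] q_used=1 → run G
t=23: queue=[G,H,B] q_used=2 → run G
t=24: queue=[G,H,B] q_used=3 → run G
t=25: queue=[H,B,G] q_used=0 → run H
t=26: queue=[H,B,G] q_used=1 → run H
t=27: queue=[H,B,G] q_used=2 → run H
t=28: queue=[H,B,G] q_used=3 → run H
t=29: queue=[B,G,H] q_used=0 → run B
t=30: queue=[G,H] q_used=0 → run G
t=31: queue=[G,H] q_used=1 → run G
t=32: queue=[H] q_used=0 → run H
t=33: queue=[H] q_used=1 → run H
t=34: queue=[H] q_used=2 → run H
t=35: queue=[H] q_used=3 → run H
t=36: (idle)
t=37: (idle)
t=38: (idle)
t=39: (idle)
t=40: (idle)
t=41: (idle)

context switches = 11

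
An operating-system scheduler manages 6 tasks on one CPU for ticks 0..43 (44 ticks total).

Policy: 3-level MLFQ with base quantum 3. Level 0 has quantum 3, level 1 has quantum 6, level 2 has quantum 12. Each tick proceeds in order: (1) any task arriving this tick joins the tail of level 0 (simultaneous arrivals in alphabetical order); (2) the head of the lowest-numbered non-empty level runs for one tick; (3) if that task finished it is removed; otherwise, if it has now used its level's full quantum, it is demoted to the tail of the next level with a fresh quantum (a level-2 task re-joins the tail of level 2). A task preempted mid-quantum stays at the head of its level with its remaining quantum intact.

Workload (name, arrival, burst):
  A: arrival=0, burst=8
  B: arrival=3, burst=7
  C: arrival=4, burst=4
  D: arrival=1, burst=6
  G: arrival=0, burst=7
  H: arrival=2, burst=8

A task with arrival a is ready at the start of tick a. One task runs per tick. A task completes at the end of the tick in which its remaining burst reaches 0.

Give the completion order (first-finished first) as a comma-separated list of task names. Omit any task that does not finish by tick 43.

completion order = A, G, D, H, B, C

t=0: L0/L1/L2 = AG/-/- → run A
t=1: L0/L1/L2 = AGD/-/- → run A
t=2: L0/L1/L2 = AGDH/-/- → run A
t=3: L0/L1/L2 = GDHB/A/- → run G
t=4: L0/L1/L2 = GDHBC/A/- → run G
t=5: L0/L1/L2 = GDHBC/A/- → run G
t=6: L0/L1/L2 = DHBC/AG/- → run D
t=7: L0/L1/L2 = DHBC/AG/- → run D
t=8: L0/L1/L2 = DHBC/AG/- → run D
t=9: L0/L1/L2 = HBC/AGD/- → run H
t=10: L0/L1/L2 = HBC/AGD/- → run H
t=11: L0/L1/L2 = HBC/AGD/- → run H
t=12: L0/L1/L2 = BC/AGDH/- → run B
t=13: L0/L1/L2 = BC/AGDH/- → run B
t=14: L0/L1/L2 = BC/AGDH/- → run B
t=15: L0/L1/L2 = C/AGDHB/- → run C
t=16: L0/L1/L2 = C/AGDHB/- → run C
t=17: L0/L1/L2 = C/AGDHB/- → run C
t=18: L0/L1/L2 = -/AGDHBC/- → run A
t=19: L0/L1/L2 = -/AGDHBC/- → run A
t=20: L0/L1/L2 = -/AGDHBC/- → run A
t=21: L0/L1/L2 = -/AGDHBC/- → run A
t=22: L0/L1/L2 = -/AGDHBC/- → run A
t=23: L0/L1/L2 = -/GDHBC/- → run G
t=24: L0/L1/L2 = -/GDHBC/- → run G
t=25: L0/L1/L2 = -/GDHBC/- → run G
t=26: L0/L1/L2 = -/GDHBC/- → run G
t=27: L0/L1/L2 = -/DHBC/- → run D
t=28: L0/L1/L2 = -/DHBC/- → run D
t=29: L0/L1/L2 = -/DHBC/- → run D
t=30: L0/L1/L2 = -/HBC/- → run H
t=31: L0/L1/L2 = -/HBC/- → run H
t=32: L0/L1/L2 = -/HBC/- → run H
t=33: L0/L1/L2 = -/HBC/- → run H
t=34: L0/L1/L2 = -/HBC/- → run H
t=35: L0/L1/L2 = -/BC/- → run B
t=36: L0/L1/L2 = -/BC/- → run B
t=37: L0/L1/L2 = -/BC/- → run B
t=38: L0/L1/L2 = -/BC/- → run B
t=39: L0/L1/L2 = -/C/- → run C
t=40: (idle)
t=41: (idle)
t=42: (idle)
t=43: (idle)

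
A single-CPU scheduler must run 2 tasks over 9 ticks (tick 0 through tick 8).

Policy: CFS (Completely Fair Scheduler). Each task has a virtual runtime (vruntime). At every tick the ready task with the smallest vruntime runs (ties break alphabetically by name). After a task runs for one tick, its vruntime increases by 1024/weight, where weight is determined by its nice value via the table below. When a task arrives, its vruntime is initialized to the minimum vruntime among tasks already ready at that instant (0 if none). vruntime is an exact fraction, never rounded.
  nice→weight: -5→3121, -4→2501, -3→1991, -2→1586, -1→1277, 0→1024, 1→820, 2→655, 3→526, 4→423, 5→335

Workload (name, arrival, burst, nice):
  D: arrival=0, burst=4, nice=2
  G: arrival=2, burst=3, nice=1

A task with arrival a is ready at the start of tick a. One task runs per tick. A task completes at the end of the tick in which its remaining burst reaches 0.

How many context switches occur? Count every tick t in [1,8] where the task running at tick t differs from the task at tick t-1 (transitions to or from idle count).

t=0: vr[D=0] → run D
t=1: vr[D=1024/655] → run D
t=2: vr[D=2048/655 G=2048/655] → run D
t=3: vr[D=3072/655 G=2048/655] → run G
t=4: vr[D=3072/655 G=117504/26855] → run G
t=5: vr[D=3072/655 G=30208/5371] → run D
t=6: vr[G=30208/5371] → run G
t=7: (idle)
t=8: (idle)

context switches = 4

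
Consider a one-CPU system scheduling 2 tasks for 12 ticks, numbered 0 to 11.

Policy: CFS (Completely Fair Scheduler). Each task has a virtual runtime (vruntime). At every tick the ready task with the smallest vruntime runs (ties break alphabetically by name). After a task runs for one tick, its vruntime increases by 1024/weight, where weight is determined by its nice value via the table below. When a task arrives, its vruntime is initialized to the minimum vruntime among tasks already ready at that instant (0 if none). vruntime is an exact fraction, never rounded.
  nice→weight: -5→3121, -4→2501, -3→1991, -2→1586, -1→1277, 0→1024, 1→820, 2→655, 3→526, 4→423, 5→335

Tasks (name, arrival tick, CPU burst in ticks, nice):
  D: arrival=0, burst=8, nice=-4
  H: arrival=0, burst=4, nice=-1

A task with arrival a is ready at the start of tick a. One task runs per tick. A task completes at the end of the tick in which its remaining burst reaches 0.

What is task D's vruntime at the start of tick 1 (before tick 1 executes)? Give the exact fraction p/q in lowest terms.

t=0: vr[D=0 H=0] → run D
t=1: vr[D=1024/2501 H=0] → run H
t=2: vr[D=1024/2501 H=1024/1277] → run D
t=3: vr[D=2048/2501 H=1024/1277] → run H
t=4: vr[D=2048/2501 H=2048/1277] → run D
t=5: vr[D=3072/2501 H=2048/1277] → run D
t=6: vr[D=4096/2501 H=2048/1277] → run H
t=7: vr[D=4096/2501 H=3072/1277] → run D
t=8: vr[D=5120/2501 H=3072/1277] → run D
t=9: vr[D=6144/2501 H=3072/1277] → run H
t=10: vr[D=6144/2501] → run D
t=11: vr[D=7168/2501] → run D

vruntime(D, start of tick 1) = 1024/2501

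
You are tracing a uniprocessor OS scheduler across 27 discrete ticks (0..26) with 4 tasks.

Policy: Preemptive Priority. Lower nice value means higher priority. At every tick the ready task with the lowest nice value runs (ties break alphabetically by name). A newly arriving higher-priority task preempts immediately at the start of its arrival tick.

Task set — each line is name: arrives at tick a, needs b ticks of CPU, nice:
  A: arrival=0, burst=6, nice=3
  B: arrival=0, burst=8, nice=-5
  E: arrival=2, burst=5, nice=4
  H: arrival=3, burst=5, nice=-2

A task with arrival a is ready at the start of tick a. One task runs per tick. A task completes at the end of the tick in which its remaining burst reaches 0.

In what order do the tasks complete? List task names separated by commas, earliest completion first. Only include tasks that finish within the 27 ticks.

completion order = B, H, A, E

t=0: ready={A,B} → run B
t=1: ready={A,B} → run B
t=2: ready={A,B,E} → run B
t=3: ready={A,B,E,H} → run B
t=4: ready={A,B,E,H} → run B
t=5: ready={A,B,E,H} → run B
t=6: ready={A,B,E,H} → run B
t=7: ready={A,B,E,H} → run B
t=8: ready={A,E,H} → run H
t=9: ready={A,E,H} → run H
t=10: ready={A,E,H} → run H
t=11: ready={A,E,H} → run H
t=12: ready={A,E,H} → run H
t=13: ready={A,E} → run A
t=14: ready={A,E} → run A
t=15: ready={A,E} → run A
t=16: ready={A,E} → run A
t=17: ready={A,E} → run A
t=18: ready={A,E} → run A
t=19: ready={E} → run E
t=20: ready={E} → run E
t=21: ready={E} → run E
t=22: ready={E} → run E
t=23: ready={E} → run E
t=24: (idle)
t=25: (idle)
t=26: (idle)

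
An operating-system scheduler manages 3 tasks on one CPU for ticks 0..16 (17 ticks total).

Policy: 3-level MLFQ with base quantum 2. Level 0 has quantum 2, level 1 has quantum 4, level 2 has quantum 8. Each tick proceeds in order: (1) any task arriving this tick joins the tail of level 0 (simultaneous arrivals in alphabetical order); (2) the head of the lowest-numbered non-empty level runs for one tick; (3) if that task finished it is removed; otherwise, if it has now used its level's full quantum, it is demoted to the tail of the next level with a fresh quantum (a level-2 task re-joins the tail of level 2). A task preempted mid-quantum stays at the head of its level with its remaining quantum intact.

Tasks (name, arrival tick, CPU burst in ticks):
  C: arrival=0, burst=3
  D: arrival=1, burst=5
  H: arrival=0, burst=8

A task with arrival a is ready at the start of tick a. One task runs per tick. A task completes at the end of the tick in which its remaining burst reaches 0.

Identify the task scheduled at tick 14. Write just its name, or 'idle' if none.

running at tick 14 = H

t=0: L0/L1/L2 = CH/-/- → run C
t=1: L0/L1/L2 = CHD/-/- → run C
t=2: L0/L1/L2 = HD/C/- → run H
t=3: L0/L1/L2 = HD/C/- → run H
t=4: L0/L1/L2 = D/CH/- → run D
t=5: L0/L1/L2 = D/CH/- → run D
t=6: L0/L1/L2 = -/CHD/- → run C
t=7: L0/L1/L2 = -/HD/- → run H
t=8: L0/L1/L2 = -/HD/- → run H
t=9: L0/L1/L2 = -/HD/- → run H
t=10: L0/L1/L2 = -/HD/- → run H
t=11: L0/L1/L2 = -/D/H → run D
t=12: L0/L1/L2 = -/D/H → run D
t=13: L0/L1/L2 = -/D/H → run D
t=14: L0/L1/L2 = -/-/H → run H
t=15: L0/L1/L2 = -/-/H → run H
t=16: (idle)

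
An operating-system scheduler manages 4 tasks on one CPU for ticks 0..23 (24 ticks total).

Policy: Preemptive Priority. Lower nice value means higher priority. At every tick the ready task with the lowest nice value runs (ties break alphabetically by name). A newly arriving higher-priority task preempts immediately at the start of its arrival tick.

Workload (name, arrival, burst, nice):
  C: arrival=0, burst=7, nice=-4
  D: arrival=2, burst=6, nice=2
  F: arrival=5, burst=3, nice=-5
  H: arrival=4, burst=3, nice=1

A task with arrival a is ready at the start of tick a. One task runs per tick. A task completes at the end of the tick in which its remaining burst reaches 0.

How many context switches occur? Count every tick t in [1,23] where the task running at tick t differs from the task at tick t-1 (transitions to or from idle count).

context switches = 5

t=0: ready={C} → run C
t=1: ready={C} → run C
t=2: ready={C,D} → run C
t=3: ready={C,D} → run C
t=4: ready={C,D,H} → run C
t=5: ready={C,D,F,H} → run F
t=6: ready={C,D,F,H} → run F
t=7: ready={C,D,F,H} → run F
t=8: ready={C,D,H} → run C
t=9: ready={C,D,H} → run C
t=10: ready={D,H} → run H
t=11: ready={D,H} → run H
t=12: ready={D,H} → run H
t=13: ready={D} → run D
t=14: ready={D} → run D
t=15: ready={D} → run D
t=16: ready={D} → run D
t=17: ready={D} → run D
t=18: ready={D} → run D
t=19: (idle)
t=20: (idle)
t=21: (idle)
t=22: (idle)
t=23: (idle)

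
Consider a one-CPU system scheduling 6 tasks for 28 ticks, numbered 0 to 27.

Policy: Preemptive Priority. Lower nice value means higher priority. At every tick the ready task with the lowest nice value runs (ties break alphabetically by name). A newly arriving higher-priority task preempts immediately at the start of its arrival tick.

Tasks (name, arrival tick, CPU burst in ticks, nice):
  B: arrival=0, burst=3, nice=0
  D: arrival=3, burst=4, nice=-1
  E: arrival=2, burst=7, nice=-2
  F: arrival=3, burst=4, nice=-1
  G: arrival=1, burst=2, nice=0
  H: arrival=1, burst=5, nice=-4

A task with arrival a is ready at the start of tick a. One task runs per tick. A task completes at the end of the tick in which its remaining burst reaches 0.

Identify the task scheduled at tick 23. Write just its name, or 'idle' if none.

t=0: ready={B} → run B
t=1: ready={B,G,H} → run H
t=2: ready={B,E,G,H} → run H
t=3: ready={B,D,E,F,G,H} → run H
t=4: ready={B,D,E,F,G,H} → run H
t=5: ready={B,D,E,F,G,H} → run H
t=6: ready={B,D,E,F,G} → run E
t=7: ready={B,D,E,F,G} → run E
t=8: ready={B,D,E,F,G} → run E
t=9: ready={B,D,E,F,G} → run E
t=10: ready={B,D,E,F,G} → run E
t=11: ready={B,D,E,F,G} → run E
t=12: ready={B,D,E,F,G} → run E
t=13: ready={B,D,F,G} → run D
t=14: ready={B,D,F,G} → run D
t=15: ready={B,D,F,G} → run D
t=16: ready={B,D,F,G} → run D
t=17: ready={B,F,G} → run F
t=18: ready={B,F,G} → run F
t=19: ready={B,F,G} → run F
t=20: ready={B,F,G} → run F
t=21: ready={B,G} → run B
t=22: ready={B,G} → run B
t=23: ready={G} → run G
t=24: ready={G} → run G
t=25: (idle)
t=26: (idle)
t=27: (idle)

running at tick 23 = G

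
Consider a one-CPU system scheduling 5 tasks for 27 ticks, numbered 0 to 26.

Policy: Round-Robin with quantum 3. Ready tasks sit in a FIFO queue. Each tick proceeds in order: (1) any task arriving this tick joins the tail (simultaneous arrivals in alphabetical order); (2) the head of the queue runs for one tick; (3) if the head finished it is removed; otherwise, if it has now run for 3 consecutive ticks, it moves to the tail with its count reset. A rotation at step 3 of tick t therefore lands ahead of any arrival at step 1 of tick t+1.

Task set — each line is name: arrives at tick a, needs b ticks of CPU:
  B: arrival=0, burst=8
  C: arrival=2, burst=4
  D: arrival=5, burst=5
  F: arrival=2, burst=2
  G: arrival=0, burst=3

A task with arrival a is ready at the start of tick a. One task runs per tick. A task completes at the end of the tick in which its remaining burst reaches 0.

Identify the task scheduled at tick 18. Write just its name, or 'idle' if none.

running at tick 18 = B

t=0: queue=[B,G] q_used=0 → run B
t=1: queue=[B,G] q_used=1 → run B
t=2: queue=[B,G,C,F] q_used=2 → run B
t=3: queue=[G,C,F,B] q_used=0 → run G
t=4: queue=[G,C,F,B] q_used=1 → run G
t=5: queue=[G,C,F,B,D] q_used=2 → run G
t=6: queue=[C,F,B,D] q_used=0 → run C
t=7: queue=[C,F,B,D] q_used=1 → run C
t=8: queue=[C,F,B,D] q_used=2 → run C
t=9: queue=[F,B,D,C] q_used=0 → run F
t=10: queue=[F,B,D,C] q_used=1 → run F
t=11: queue=[B,D,C] q_used=0 → run B
t=12: queue=[B,D,C] q_used=1 → run B
t=13: queue=[B,D,C] q_used=2 → run B
t=14: queue=[D,C,B] q_used=0 → run D
t=15: queue=[D,C,B] q_used=1 → run D
t=16: queue=[D,C,B] q_used=2 → run D
t=17: queue=[C,B,D] q_used=0 → run C
t=18: queue=[B,D] q_used=0 → run B
t=19: queue=[B,D] q_used=1 → run B
t=20: queue=[D] q_used=0 → run D
t=21: queue=[D] q_used=1 → run D
t=22: (idle)
t=23: (idle)
t=24: (idle)
t=25: (idle)
t=26: (idle)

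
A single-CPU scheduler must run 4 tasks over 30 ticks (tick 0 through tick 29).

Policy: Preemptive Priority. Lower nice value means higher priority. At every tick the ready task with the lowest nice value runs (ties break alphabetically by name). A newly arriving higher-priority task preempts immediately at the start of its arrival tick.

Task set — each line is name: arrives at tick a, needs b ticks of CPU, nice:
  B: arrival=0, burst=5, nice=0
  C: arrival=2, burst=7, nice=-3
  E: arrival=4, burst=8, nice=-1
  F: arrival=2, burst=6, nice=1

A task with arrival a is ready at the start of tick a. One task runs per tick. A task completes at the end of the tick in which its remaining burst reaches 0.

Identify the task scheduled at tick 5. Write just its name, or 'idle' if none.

running at tick 5 = C

t=0: ready={B} → run B
t=1: ready={B} → run B
t=2: ready={B,C,F} → run C
t=3: ready={B,C,F} → run C
t=4: ready={B,C,E,F} → run C
t=5: ready={B,C,E,F} → run C
t=6: ready={B,C,E,F} → run C
t=7: ready={B,C,E,F} → run C
t=8: ready={B,C,E,F} → run C
t=9: ready={B,E,F} → run E
t=10: ready={B,E,F} → run E
t=11: ready={B,E,F} → run E
t=12: ready={B,E,F} → run E
t=13: ready={B,E,F} → run E
t=14: ready={B,E,F} → run E
t=15: ready={B,E,F} → run E
t=16: ready={B,E,F} → run E
t=17: ready={B,F} → run B
t=18: ready={B,F} → run B
t=19: ready={B,F} → run B
t=20: ready={F} → run F
t=21: ready={F} → run F
t=22: ready={F} → run F
t=23: ready={F} → run F
t=24: ready={F} → run F
t=25: ready={F} → run F
t=26: (idle)
t=27: (idle)
t=28: (idle)
t=29: (idle)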